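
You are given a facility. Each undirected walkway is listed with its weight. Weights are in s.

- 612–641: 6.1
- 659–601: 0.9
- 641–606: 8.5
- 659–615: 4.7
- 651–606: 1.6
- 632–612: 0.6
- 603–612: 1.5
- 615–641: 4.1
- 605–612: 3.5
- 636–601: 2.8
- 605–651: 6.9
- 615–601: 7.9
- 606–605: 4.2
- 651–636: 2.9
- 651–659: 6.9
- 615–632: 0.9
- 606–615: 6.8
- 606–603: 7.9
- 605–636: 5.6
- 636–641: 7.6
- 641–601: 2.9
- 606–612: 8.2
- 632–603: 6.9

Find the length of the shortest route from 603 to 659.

7.7 s

Compare a few routes:
603 → 612 → 632 → 615 → 659: 1.5+0.6+0.9+4.7 = 7.7
603 → 612 → 632 → 615 → 641 → 601 → 659: 1.5+0.6+0.9+4.1+2.9+0.9 = 10.9
Cheapest is 603 → 612 → 632 → 615 → 659 at 7.7 s.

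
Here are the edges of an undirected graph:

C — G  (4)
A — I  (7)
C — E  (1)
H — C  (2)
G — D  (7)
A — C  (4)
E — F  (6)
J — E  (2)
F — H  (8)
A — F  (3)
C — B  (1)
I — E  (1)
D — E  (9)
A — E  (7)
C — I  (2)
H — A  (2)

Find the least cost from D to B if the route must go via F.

Best D to F: D → E → F costing 15
Shortest F→B: F → A → C → B = 8
Total via F: 15 + 8 = 23.

23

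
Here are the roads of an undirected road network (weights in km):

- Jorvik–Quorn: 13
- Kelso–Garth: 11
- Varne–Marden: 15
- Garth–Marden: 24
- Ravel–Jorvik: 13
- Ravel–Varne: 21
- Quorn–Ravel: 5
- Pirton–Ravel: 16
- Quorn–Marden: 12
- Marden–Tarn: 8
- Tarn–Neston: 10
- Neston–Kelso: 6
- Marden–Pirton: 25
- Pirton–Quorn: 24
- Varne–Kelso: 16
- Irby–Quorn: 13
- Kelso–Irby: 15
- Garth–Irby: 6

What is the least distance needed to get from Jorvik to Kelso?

Shortest distances from Jorvik:
Jorvik: 0
Ravel: 13  (via Jorvik)
Quorn: 13  (via Jorvik)
Marden: 25  (via Quorn)
Irby: 26  (via Quorn)
Pirton: 29  (via Ravel)
Garth: 32  (via Irby)
Tarn: 33  (via Marden)
Varne: 34  (via Ravel)
Kelso: 41  (via Irby)
Shortest route: Jorvik → Quorn → Irby → Kelso = 41 km.

41 km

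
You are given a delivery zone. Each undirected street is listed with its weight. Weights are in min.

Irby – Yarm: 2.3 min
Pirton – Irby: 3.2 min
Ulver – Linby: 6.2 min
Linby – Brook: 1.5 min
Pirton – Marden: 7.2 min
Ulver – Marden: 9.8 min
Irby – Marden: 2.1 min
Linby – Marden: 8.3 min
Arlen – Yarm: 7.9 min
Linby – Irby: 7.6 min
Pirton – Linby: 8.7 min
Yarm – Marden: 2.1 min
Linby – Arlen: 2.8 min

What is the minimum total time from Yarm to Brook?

11.4 min

Running Dijkstra from Yarm:
Yarm: 0
Marden: 2.1  (via Yarm)
Irby: 2.3  (via Yarm)
Pirton: 5.5  (via Irby)
Arlen: 7.9  (via Yarm)
Linby: 9.9  (via Irby)
Brook: 11.4  (via Linby)
Shortest route: Yarm → Irby → Linby → Brook = 11.4 min.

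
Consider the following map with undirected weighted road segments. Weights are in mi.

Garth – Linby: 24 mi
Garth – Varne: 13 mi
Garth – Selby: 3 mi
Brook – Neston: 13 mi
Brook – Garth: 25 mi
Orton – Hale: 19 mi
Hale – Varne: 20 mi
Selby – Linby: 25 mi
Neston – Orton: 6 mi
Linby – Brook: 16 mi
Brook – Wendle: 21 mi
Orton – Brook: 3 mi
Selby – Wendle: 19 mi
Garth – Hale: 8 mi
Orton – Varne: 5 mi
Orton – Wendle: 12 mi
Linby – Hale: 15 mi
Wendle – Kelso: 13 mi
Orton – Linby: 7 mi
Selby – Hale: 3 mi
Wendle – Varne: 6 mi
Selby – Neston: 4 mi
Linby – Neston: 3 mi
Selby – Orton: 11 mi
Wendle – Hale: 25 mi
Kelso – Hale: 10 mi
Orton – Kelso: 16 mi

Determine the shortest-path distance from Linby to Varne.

Candidate routes:
Linby–Orton–Varne: 7+5 = 12
Linby–Neston–Orton–Varne: 3+6+5 = 14
Linby–Neston–Selby–Garth–Varne: 3+4+3+13 = 23
Cheapest is Linby–Orton–Varne at 12 mi.

12 mi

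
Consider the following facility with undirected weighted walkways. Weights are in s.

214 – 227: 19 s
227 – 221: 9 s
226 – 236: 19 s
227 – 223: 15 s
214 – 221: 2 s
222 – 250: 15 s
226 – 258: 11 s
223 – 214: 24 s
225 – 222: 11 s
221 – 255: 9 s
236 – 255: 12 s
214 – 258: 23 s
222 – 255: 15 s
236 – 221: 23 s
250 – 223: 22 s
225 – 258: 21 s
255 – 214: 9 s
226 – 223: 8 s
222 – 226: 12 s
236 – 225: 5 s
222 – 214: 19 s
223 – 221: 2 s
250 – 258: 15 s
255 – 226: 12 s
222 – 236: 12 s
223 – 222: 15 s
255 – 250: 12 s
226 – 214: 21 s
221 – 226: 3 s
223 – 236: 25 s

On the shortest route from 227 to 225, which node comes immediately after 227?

Candidate routes:
227 - 221 - 223 - 222 - 225: 9+2+15+11 = 37
227 - 221 - 226 - 236 - 225: 9+3+19+5 = 36
227 - 221 - 226 - 222 - 225: 9+3+12+11 = 35
Cheapest is 227 - 221 - 226 - 222 - 225 at 35 s.
So from 227 the first move is to 221.

221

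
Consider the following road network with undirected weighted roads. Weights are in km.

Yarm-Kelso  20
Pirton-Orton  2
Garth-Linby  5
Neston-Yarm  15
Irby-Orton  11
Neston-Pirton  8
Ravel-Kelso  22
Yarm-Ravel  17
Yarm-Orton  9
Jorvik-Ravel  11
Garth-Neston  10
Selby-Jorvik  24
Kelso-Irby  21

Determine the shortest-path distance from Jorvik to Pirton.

39 km

Settle nodes by increasing distance from Jorvik:
Jorvik: 0
Ravel: 11  (via Jorvik)
Selby: 24  (via Jorvik)
Yarm: 28  (via Ravel)
Kelso: 33  (via Ravel)
Orton: 37  (via Yarm)
Pirton: 39  (via Orton)
Shortest route: Jorvik–Ravel–Yarm–Orton–Pirton = 39 km.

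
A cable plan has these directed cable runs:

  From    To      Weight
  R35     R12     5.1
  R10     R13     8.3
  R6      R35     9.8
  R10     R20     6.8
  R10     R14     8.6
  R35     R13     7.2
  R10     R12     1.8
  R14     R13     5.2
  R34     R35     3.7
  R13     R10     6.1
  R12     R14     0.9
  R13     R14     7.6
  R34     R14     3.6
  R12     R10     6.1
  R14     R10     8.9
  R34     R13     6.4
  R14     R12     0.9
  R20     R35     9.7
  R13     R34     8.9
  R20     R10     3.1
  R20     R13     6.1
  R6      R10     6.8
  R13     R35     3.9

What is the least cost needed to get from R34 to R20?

Enumerating some paths:
R34 - R13 - R10 - R20: 6.4+6.1+6.8 = 19.3
R34 - R14 - R10 - R20: 3.6+8.9+6.8 = 19.3
R34 - R14 - R12 - R10 - R20: 3.6+0.9+6.1+6.8 = 17.4
Cheapest is R34 - R14 - R12 - R10 - R20 at 17.4.

17.4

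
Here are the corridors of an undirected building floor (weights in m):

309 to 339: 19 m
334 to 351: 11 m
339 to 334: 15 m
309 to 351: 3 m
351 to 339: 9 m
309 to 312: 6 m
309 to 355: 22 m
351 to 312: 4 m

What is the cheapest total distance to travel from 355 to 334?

36 m

Running Dijkstra from 355:
355: 0
309: 22  (via 355)
351: 25  (via 309)
312: 28  (via 309)
339: 34  (via 351)
334: 36  (via 351)
Shortest route: 355–309–351–334 = 36 m.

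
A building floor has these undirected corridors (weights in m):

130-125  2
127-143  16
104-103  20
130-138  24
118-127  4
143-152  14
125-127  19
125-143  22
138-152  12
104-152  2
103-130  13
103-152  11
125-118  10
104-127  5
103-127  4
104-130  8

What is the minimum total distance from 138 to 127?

Candidate routes:
138 → 152 → 104 → 127: 12+2+5 = 19
138 → 152 → 103 → 127: 12+11+4 = 27
The minimum is 19 m via 138 → 152 → 104 → 127.

19 m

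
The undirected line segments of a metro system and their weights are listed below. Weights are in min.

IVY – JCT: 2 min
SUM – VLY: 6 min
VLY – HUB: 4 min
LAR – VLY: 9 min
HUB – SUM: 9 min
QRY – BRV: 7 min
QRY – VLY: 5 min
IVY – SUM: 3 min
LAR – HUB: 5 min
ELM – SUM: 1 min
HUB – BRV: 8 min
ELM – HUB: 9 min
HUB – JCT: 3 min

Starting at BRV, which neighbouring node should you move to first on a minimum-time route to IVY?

HUB

Enumerating some paths:
BRV–QRY–VLY–HUB–JCT–IVY: 7+5+4+3+2 = 21
BRV–HUB–JCT–IVY: 8+3+2 = 13
BRV–QRY–VLY–SUM–IVY: 7+5+6+3 = 21
BRV–HUB–SUM–IVY: 8+9+3 = 20
Cheapest is BRV–HUB–JCT–IVY at 13 min.
So from BRV the first move is to HUB.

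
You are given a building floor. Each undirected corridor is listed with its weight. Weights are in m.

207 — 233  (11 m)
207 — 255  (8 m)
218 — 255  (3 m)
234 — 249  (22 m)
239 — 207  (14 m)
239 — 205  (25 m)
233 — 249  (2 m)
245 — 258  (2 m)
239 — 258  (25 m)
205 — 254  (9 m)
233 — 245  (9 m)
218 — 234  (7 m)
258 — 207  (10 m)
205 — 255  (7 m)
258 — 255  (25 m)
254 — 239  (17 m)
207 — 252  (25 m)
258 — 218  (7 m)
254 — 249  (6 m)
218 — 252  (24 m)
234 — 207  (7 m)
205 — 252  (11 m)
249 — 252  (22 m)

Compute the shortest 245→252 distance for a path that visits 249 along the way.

33 m

Best 245 to 249: 245–233–249 costing 11
Best 249 to 252: 249–252 costing 22
Total via 249: 11 + 22 = 33 m.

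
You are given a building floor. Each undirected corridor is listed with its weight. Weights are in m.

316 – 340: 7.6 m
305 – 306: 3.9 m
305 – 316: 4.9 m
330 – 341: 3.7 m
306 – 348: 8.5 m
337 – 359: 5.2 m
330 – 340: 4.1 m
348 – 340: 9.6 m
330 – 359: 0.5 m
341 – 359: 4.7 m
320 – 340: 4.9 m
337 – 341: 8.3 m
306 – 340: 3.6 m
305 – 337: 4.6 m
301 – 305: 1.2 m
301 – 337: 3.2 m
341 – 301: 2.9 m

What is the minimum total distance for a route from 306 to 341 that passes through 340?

Shortest 306→340: 306 → 340 = 3.6
Best 340 to 341: 340 → 330 → 341 costing 7.8
Total via 340: 3.6 + 7.8 = 11.4 m.

11.4 m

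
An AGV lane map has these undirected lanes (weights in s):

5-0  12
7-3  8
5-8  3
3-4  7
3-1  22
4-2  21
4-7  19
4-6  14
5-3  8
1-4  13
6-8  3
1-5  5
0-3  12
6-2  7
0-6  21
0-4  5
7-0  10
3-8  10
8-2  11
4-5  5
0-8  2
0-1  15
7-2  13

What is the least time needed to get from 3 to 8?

10 s

Candidate routes:
3 → 8: 10 = 10
3 → 5 → 8: 8+3 = 11
Cheapest is 3 → 8 at 10 s.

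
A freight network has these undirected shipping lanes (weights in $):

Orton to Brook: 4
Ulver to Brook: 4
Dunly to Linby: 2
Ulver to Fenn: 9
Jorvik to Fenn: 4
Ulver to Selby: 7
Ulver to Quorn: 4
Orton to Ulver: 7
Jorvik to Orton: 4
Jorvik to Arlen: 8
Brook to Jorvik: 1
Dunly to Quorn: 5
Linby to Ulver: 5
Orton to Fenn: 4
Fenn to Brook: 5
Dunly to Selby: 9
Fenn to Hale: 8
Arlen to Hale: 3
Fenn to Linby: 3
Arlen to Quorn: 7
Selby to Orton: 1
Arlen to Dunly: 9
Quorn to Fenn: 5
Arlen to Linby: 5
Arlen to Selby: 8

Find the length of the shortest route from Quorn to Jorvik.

Candidate routes:
Quorn–Fenn–Orton–Jorvik: 5+4+4 = 13
Quorn–Dunly–Linby–Fenn–Jorvik: 5+2+3+4 = 14
Quorn–Fenn–Brook–Jorvik: 5+5+1 = 11
Quorn–Fenn–Jorvik: 5+4 = 9
Cheapest is Quorn–Fenn–Jorvik at $9.

$9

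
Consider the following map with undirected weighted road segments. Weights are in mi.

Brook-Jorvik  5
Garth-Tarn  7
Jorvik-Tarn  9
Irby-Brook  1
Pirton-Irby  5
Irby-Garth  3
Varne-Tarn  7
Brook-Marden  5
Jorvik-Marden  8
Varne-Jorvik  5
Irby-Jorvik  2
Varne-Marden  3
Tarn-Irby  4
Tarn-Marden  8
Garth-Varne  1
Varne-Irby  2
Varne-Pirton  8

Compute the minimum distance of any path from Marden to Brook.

Compare a few routes:
Marden - Brook: 5 = 5
Marden - Varne - Irby - Brook: 3+2+1 = 6
Marden - Varne - Garth - Irby - Brook: 3+1+3+1 = 8
The minimum is 5 mi via Marden - Brook.

5 mi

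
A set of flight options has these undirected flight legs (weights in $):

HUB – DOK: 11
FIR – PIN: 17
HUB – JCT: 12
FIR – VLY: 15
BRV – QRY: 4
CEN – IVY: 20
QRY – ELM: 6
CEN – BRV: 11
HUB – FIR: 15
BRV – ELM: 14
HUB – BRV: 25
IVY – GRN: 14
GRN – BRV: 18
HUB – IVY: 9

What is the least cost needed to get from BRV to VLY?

$55

Compare a few routes:
BRV - CEN - IVY - HUB - FIR - VLY: 11+20+9+15+15 = 70
BRV - HUB - FIR - VLY: 25+15+15 = 55
The minimum is $55 via BRV - HUB - FIR - VLY.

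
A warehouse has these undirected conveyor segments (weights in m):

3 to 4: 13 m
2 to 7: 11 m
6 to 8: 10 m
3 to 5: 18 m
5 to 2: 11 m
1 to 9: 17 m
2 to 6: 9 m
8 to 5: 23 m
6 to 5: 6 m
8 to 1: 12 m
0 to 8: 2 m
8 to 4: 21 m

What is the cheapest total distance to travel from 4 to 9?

Candidate routes:
4–3–5–2–6–8–1–9: 13+18+11+9+10+12+17 = 90
4–3–5–8–1–9: 13+18+23+12+17 = 83
4–3–5–6–8–1–9: 13+18+6+10+12+17 = 76
4–8–1–9: 21+12+17 = 50
Cheapest is 4–8–1–9 at 50 m.

50 m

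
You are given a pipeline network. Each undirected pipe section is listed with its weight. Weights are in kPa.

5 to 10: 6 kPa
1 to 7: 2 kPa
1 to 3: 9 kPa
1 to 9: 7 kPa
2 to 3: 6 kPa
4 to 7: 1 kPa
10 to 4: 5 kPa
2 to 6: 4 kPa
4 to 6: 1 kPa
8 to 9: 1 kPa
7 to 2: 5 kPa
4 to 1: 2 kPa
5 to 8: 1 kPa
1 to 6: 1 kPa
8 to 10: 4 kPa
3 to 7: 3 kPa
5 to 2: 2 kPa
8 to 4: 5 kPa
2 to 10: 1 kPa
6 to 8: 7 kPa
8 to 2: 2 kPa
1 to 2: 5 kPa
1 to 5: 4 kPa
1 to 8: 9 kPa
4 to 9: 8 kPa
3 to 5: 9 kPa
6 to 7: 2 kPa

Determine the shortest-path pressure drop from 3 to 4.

Compare a few routes:
3–7–1–4: 3+2+2 = 7
3–7–6–4: 3+2+1 = 6
3–7–4: 3+1 = 4
The minimum is 4 kPa via 3–7–4.

4 kPa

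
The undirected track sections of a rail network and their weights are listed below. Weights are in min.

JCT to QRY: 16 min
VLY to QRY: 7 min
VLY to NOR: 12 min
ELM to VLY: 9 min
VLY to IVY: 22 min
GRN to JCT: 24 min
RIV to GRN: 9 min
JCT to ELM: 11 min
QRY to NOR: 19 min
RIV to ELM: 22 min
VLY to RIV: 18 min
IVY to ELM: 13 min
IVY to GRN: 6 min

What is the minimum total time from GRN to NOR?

39 min

Candidate routes:
GRN–RIV–VLY–NOR: 9+18+12 = 39
GRN–IVY–ELM–VLY–NOR: 6+13+9+12 = 40
GRN–IVY–VLY–NOR: 6+22+12 = 40
Cheapest is GRN–RIV–VLY–NOR at 39 min.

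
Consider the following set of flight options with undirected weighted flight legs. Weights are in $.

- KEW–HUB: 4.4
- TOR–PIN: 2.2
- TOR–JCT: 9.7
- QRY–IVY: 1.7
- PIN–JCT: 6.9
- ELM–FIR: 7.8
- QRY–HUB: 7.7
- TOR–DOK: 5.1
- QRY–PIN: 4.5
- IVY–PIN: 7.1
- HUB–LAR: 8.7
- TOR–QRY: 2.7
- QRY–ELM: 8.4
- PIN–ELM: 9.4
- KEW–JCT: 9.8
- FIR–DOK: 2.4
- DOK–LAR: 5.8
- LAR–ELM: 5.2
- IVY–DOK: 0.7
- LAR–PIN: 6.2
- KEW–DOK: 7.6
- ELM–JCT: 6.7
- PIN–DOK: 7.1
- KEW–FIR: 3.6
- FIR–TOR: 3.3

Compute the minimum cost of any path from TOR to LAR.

Shortest distances from TOR:
TOR: 0
PIN: 2.2  (via TOR)
QRY: 2.7  (via TOR)
FIR: 3.3  (via TOR)
IVY: 4.4  (via QRY)
DOK: 5.1  (via TOR)
KEW: 6.9  (via FIR)
LAR: 8.4  (via PIN)
Shortest route: TOR–PIN–LAR = $8.4.

$8.4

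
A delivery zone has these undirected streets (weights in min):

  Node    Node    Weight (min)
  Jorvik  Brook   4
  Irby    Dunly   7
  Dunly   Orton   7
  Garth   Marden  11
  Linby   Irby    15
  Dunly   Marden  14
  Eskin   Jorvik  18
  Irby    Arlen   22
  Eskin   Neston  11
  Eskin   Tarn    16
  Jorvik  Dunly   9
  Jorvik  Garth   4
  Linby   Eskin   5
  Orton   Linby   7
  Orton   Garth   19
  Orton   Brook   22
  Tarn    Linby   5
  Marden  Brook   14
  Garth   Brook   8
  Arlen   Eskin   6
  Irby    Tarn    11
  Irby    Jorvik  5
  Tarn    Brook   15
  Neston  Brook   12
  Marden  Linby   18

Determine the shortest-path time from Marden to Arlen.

29 min

Candidate routes:
Marden → Dunly → Orton → Linby → Eskin → Arlen: 14+7+7+5+6 = 39
Marden → Garth → Jorvik → Eskin → Arlen: 11+4+18+6 = 39
Marden → Garth → Jorvik → Irby → Arlen: 11+4+5+22 = 42
Marden → Linby → Eskin → Arlen: 18+5+6 = 29
Cheapest is Marden → Linby → Eskin → Arlen at 29 min.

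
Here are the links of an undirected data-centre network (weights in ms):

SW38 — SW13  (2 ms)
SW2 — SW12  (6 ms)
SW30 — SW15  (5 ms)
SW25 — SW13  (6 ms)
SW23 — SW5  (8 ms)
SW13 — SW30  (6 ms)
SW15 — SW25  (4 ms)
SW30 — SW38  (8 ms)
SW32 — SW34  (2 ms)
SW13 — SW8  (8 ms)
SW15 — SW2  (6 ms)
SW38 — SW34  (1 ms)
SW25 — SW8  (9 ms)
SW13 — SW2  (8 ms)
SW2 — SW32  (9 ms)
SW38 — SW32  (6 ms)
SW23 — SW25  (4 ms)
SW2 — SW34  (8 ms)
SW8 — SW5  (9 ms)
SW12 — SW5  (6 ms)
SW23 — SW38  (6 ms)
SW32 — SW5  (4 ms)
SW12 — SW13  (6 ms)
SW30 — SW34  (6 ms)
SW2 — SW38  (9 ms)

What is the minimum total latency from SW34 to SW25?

Shortest distances from SW34:
SW34: 0
SW38: 1  (via SW34)
SW32: 2  (via SW34)
SW13: 3  (via SW38)
SW5: 6  (via SW32)
SW30: 6  (via SW34)
SW23: 7  (via SW38)
SW2: 8  (via SW34)
SW25: 9  (via SW13)
Shortest route: SW34 → SW38 → SW13 → SW25 = 9 ms.

9 ms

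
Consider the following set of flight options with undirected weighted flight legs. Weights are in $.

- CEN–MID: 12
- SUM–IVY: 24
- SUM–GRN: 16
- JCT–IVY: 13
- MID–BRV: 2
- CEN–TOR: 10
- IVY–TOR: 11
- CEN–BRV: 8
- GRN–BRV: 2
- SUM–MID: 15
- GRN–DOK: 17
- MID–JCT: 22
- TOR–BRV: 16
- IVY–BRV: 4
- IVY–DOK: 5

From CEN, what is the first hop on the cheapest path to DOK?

Candidate routes:
CEN–MID–BRV–IVY–DOK: 12+2+4+5 = 23
CEN–BRV–IVY–DOK: 8+4+5 = 17
CEN–TOR–IVY–DOK: 10+11+5 = 26
Cheapest is CEN–BRV–IVY–DOK at $17.
So from CEN the first move is to BRV.

BRV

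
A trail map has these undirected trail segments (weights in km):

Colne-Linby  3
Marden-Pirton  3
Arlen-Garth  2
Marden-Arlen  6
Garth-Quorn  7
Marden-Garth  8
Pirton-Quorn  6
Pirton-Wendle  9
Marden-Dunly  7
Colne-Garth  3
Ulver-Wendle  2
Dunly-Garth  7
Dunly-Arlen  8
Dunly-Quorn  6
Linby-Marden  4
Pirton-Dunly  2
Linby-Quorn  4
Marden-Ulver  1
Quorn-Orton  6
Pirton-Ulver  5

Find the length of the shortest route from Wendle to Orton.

Enumerating some paths:
Wendle → Ulver → Marden → Pirton → Dunly → Quorn → Orton: 2+1+3+2+6+6 = 20
Wendle → Ulver → Marden → Pirton → Quorn → Orton: 2+1+3+6+6 = 18
Wendle → Ulver → Marden → Linby → Quorn → Orton: 2+1+4+4+6 = 17
Wendle → Ulver → Pirton → Quorn → Orton: 2+5+6+6 = 19
The minimum is 17 km via Wendle → Ulver → Marden → Linby → Quorn → Orton.

17 km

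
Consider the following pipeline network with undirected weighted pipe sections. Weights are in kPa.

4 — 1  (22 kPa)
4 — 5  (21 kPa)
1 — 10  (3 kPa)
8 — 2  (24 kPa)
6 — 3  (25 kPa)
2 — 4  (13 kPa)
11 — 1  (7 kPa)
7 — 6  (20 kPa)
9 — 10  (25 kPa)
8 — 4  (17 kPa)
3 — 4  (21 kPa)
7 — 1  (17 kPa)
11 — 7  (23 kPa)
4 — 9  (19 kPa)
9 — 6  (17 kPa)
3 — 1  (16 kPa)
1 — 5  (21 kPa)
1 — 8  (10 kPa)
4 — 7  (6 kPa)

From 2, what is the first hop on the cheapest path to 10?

Enumerating some paths:
2 - 8 - 1 - 10: 24+10+3 = 37
2 - 4 - 1 - 10: 13+22+3 = 38
2 - 4 - 7 - 1 - 10: 13+6+17+3 = 39
Cheapest is 2 - 8 - 1 - 10 at 37 kPa.
So from 2 the first move is to 8.

8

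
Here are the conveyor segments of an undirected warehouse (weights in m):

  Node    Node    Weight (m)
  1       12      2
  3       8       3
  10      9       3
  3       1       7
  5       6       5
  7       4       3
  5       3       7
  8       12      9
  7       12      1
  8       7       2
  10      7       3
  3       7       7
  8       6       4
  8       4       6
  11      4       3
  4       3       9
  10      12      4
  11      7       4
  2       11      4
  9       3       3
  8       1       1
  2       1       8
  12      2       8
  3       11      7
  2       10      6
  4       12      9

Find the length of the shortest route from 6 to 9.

Settle nodes by increasing distance from 6:
6: 0
8: 4  (via 6)
1: 5  (via 8)
5: 5  (via 6)
7: 6  (via 8)
3: 7  (via 8)
12: 7  (via 1)
4: 9  (via 7)
10: 9  (via 7)
9: 10  (via 3)
Shortest route: 6–8–3–9 = 10 m.

10 m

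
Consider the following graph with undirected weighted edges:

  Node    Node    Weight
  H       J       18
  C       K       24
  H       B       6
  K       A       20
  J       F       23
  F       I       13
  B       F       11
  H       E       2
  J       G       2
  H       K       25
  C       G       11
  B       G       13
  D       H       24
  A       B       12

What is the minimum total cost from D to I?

54

Enumerating some paths:
D → H → J → F → I: 24+18+23+13 = 78
D → H → J → G → B → F → I: 24+18+2+13+11+13 = 81
D → H → B → F → I: 24+6+11+13 = 54
D → H → B → G → J → F → I: 24+6+13+2+23+13 = 81
Cheapest is D → H → B → F → I at 54.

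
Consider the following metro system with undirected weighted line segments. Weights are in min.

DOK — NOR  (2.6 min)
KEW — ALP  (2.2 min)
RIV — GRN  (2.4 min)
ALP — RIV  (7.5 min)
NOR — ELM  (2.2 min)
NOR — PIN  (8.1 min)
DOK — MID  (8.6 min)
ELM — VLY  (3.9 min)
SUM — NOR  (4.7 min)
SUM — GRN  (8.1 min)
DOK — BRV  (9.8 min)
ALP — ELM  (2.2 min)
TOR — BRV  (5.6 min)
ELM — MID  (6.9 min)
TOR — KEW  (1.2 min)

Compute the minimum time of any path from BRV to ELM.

Enumerating some paths:
BRV–DOK–NOR–ELM: 9.8+2.6+2.2 = 14.6
BRV–TOR–KEW–ALP–ELM: 5.6+1.2+2.2+2.2 = 11.2
The minimum is 11.2 min via BRV–TOR–KEW–ALP–ELM.

11.2 min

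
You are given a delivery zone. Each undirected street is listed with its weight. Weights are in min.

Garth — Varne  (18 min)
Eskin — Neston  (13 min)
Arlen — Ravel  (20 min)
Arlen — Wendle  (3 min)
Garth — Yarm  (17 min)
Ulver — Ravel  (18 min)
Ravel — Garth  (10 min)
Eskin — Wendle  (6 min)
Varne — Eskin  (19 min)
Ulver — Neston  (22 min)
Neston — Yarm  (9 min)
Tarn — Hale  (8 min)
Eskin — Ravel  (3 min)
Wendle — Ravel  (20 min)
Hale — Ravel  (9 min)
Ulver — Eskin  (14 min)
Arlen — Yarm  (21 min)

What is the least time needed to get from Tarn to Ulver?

34 min

Settle nodes by increasing distance from Tarn:
Tarn: 0
Hale: 8  (via Tarn)
Ravel: 17  (via Hale)
Eskin: 20  (via Ravel)
Wendle: 26  (via Eskin)
Garth: 27  (via Ravel)
Arlen: 29  (via Wendle)
Neston: 33  (via Eskin)
Ulver: 34  (via Eskin)
Shortest route: Tarn–Hale–Ravel–Eskin–Ulver = 34 min.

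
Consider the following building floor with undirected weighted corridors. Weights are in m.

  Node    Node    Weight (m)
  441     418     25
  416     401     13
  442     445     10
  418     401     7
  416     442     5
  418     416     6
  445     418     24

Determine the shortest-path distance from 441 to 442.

Running Dijkstra from 441:
441: 0
418: 25  (via 441)
416: 31  (via 418)
401: 32  (via 418)
442: 36  (via 416)
Shortest route: 441–418–416–442 = 36 m.

36 m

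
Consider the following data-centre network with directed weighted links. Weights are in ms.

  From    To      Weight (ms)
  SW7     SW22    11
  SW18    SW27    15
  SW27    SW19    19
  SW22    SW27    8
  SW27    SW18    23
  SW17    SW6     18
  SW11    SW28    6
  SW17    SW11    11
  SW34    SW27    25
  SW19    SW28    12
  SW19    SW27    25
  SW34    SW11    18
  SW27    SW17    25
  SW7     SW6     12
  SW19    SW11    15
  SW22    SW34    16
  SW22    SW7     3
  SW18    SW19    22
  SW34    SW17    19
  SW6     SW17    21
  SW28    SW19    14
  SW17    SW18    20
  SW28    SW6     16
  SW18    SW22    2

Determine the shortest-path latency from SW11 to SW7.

68 ms

Compare a few routes:
SW11–SW28–SW6–SW17–SW18–SW22–SW7: 6+16+21+20+2+3 = 68
SW11–SW28–SW19–SW27–SW18–SW22–SW7: 6+14+25+23+2+3 = 73
Cheapest is SW11–SW28–SW6–SW17–SW18–SW22–SW7 at 68 ms.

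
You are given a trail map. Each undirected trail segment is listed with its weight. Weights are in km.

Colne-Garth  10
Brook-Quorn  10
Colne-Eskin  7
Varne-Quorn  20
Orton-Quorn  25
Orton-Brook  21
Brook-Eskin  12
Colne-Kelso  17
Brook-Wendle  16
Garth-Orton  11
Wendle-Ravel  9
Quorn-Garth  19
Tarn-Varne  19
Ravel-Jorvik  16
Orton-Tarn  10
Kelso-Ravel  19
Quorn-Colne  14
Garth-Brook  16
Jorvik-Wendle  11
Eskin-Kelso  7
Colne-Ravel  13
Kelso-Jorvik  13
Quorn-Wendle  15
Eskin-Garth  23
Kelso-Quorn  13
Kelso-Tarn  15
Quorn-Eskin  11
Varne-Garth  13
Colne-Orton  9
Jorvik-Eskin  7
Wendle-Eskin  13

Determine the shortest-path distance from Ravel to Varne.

Shortest distances from Ravel:
Ravel: 0
Wendle: 9  (via Ravel)
Colne: 13  (via Ravel)
Jorvik: 16  (via Ravel)
Kelso: 19  (via Ravel)
Eskin: 20  (via Colne)
Orton: 22  (via Colne)
Garth: 23  (via Colne)
Quorn: 24  (via Wendle)
Brook: 25  (via Wendle)
Tarn: 32  (via Orton)
Varne: 36  (via Garth)
Shortest route: Ravel → Colne → Garth → Varne = 36 km.

36 km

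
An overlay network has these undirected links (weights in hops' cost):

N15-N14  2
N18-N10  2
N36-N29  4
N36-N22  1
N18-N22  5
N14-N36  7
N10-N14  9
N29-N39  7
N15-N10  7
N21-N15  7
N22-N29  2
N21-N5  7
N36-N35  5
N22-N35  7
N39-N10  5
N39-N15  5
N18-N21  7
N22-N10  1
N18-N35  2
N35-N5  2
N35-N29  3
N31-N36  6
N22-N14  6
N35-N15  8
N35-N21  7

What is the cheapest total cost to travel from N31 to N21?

Candidate routes:
N31–N36–N22–N10–N18–N21: 6+1+1+2+7 = 17
N31–N36–N35–N21: 6+5+7 = 18
The minimum is 17 hops' cost via N31–N36–N22–N10–N18–N21.

17 hops' cost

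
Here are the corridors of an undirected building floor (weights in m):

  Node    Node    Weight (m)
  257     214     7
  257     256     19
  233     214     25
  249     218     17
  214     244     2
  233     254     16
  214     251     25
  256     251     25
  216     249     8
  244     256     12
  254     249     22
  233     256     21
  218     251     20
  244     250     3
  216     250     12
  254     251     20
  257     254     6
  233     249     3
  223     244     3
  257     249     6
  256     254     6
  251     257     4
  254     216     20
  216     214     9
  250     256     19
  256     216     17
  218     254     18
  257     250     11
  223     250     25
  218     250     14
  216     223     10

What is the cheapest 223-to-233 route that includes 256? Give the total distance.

Best 223 to 256: 223–244–256 costing 15
Best 256 to 233: 256–233 costing 21
Total via 256: 15 + 21 = 36 m.

36 m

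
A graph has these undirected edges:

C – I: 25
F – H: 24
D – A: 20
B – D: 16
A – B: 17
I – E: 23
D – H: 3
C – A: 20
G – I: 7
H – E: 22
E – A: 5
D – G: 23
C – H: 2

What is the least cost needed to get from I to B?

Enumerating some paths:
I - G - D - B: 7+23+16 = 46
I - E - A - B: 23+5+17 = 45
Cheapest is I - E - A - B at 45.

45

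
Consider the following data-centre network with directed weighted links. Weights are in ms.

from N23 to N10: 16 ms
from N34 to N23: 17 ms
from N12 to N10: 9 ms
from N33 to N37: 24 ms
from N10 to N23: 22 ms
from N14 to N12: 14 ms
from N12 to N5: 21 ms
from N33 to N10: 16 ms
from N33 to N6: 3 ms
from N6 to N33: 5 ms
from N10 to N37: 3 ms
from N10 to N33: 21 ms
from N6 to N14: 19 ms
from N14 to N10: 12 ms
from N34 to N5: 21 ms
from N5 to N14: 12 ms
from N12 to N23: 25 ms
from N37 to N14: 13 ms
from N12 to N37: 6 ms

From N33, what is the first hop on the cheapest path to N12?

Compare a few routes:
N33–N10–N37–N14–N12: 16+3+13+14 = 46
N33–N37–N14–N12: 24+13+14 = 51
N33–N6–N14–N12: 3+19+14 = 36
Cheapest is N33–N6–N14–N12 at 36 ms.
So from N33 the first move is to N6.

N6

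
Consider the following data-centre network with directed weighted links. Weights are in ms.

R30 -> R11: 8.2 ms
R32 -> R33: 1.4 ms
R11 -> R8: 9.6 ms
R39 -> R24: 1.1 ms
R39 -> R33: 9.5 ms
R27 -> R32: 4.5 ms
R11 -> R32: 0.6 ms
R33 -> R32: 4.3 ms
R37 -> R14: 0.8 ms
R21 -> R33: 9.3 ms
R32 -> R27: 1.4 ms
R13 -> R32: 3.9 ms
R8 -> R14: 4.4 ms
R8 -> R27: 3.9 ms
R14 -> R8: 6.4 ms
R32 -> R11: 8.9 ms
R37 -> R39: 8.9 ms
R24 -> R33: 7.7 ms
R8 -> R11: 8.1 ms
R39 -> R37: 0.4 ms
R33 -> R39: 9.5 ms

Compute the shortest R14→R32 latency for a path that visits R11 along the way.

Shortest R14→R11: R14 → R8 → R11 = 14.5
Best R11 to R32: R11 → R32 costing 0.6
Total via R11: 14.5 + 0.6 = 15.1 ms.

15.1 ms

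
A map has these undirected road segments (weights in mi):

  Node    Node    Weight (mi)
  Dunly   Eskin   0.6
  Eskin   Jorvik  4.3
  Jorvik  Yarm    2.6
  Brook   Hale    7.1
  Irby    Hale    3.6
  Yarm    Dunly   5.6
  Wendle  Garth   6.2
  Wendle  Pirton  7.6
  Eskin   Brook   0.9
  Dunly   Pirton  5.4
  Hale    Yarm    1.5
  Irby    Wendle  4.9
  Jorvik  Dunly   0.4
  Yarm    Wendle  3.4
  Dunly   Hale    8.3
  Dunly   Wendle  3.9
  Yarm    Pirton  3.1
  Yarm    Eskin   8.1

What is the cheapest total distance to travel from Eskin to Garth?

10.7 mi

Shortest distances from Eskin:
Eskin: 0
Dunly: 0.6  (via Eskin)
Brook: 0.9  (via Eskin)
Jorvik: 1  (via Dunly)
Yarm: 3.6  (via Jorvik)
Wendle: 4.5  (via Dunly)
Hale: 5.1  (via Yarm)
Pirton: 6  (via Dunly)
Irby: 8.7  (via Hale)
Garth: 10.7  (via Wendle)
Shortest route: Eskin–Dunly–Wendle–Garth = 10.7 mi.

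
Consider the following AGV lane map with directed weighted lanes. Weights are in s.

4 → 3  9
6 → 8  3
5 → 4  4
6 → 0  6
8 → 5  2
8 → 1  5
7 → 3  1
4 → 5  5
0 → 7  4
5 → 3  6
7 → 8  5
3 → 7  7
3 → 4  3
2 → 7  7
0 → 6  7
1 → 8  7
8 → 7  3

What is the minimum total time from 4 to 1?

26 s

Shortest distances from 4:
4: 0
5: 5  (via 4)
3: 9  (via 4)
7: 16  (via 3)
8: 21  (via 7)
1: 26  (via 8)
Shortest route: 4–3–7–8–1 = 26 s.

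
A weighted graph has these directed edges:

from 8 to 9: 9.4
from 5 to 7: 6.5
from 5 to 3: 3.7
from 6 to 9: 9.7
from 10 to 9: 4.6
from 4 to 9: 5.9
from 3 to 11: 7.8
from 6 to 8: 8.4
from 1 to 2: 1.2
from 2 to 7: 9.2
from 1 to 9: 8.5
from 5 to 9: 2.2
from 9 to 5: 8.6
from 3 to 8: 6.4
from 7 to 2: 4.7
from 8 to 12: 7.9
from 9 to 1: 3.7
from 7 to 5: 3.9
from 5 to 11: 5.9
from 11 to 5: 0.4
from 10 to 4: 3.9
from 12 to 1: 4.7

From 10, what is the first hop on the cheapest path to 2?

Enumerating some paths:
10 - 4 - 9 - 1 - 2: 3.9+5.9+3.7+1.2 = 14.7
10 - 9 - 1 - 2: 4.6+3.7+1.2 = 9.5
The minimum is 9.5 via 10 - 9 - 1 - 2.
So from 10 the first move is to 9.

9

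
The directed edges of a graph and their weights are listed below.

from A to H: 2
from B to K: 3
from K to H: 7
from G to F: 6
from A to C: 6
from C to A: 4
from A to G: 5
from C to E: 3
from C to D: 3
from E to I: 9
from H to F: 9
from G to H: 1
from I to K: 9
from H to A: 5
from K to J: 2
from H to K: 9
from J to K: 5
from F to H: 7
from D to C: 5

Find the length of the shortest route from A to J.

Candidate routes:
A–G–H–K–J: 5+1+9+2 = 17
A–H–K–J: 2+9+2 = 13
Cheapest is A–H–K–J at 13.

13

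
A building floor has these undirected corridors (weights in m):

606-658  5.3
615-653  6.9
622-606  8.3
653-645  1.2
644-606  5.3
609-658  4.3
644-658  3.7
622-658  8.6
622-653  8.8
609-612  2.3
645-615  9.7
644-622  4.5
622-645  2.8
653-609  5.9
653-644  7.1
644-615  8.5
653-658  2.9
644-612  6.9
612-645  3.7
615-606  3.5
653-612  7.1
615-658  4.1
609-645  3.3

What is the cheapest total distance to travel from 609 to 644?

8 m

Shortest distances from 609:
609: 0
612: 2.3  (via 609)
645: 3.3  (via 609)
658: 4.3  (via 609)
653: 4.5  (via 645)
622: 6.1  (via 645)
644: 8  (via 658)
Shortest route: 609 → 658 → 644 = 8 m.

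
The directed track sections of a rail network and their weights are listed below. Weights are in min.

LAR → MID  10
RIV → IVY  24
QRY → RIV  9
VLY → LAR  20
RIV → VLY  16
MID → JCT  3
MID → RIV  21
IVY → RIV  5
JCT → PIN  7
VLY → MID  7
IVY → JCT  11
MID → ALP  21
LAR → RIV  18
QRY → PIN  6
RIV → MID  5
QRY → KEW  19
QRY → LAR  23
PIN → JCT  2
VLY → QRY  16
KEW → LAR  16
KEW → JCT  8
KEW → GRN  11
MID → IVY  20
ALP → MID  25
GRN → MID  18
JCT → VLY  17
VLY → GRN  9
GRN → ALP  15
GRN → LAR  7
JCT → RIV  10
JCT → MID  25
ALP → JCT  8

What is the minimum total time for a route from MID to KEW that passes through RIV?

Shortest MID→RIV: MID → JCT → RIV = 13
Best RIV to KEW: RIV → VLY → QRY → KEW costing 51
Total via RIV: 13 + 51 = 64 min.

64 min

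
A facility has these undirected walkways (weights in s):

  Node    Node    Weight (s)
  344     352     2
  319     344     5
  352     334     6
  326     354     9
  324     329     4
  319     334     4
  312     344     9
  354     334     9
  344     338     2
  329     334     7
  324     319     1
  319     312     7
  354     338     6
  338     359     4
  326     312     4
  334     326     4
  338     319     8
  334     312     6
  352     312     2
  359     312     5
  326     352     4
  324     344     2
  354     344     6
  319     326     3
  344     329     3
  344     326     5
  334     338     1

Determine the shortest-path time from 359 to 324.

8 s

Compare a few routes:
359 → 312 → 352 → 344 → 324: 5+2+2+2 = 11
359 → 338 → 334 → 319 → 324: 4+1+4+1 = 10
359 → 338 → 344 → 324: 4+2+2 = 8
359 → 338 → 344 → 319 → 324: 4+2+5+1 = 12
The minimum is 8 s via 359 → 338 → 344 → 324.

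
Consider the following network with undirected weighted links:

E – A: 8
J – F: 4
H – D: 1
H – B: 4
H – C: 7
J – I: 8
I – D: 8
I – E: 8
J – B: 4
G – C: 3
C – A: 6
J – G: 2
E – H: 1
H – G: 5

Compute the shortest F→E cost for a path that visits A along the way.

23

Shortest F→A: F–J–G–C–A = 15
Best A to E: A–E costing 8
Total via A: 15 + 8 = 23.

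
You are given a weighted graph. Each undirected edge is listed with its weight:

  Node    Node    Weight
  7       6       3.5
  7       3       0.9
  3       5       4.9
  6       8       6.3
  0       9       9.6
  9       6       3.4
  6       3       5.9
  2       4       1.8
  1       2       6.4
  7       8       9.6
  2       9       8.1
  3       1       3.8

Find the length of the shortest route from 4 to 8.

Settle nodes by increasing distance from 4:
4: 0
2: 1.8  (via 4)
1: 8.2  (via 2)
9: 9.9  (via 2)
3: 12  (via 1)
7: 12.9  (via 3)
6: 13.3  (via 9)
5: 16.9  (via 3)
0: 19.5  (via 9)
8: 19.6  (via 6)
Shortest route: 4–2–9–6–8 = 19.6.

19.6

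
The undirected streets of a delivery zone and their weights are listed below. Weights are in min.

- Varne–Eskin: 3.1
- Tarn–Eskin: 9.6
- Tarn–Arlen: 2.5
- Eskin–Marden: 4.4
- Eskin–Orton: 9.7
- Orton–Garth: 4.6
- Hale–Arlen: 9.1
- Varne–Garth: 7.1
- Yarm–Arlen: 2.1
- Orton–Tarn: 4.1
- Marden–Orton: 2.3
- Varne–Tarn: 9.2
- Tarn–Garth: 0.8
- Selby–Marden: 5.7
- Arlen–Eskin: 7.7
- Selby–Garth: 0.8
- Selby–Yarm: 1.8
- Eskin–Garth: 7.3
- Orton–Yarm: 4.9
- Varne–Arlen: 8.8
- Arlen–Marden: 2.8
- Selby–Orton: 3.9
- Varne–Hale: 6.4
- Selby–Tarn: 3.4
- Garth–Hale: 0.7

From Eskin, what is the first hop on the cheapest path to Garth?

Garth

Enumerating some paths:
Eskin - Garth: 7.3 = 7.3
Eskin - Varne - Garth: 3.1+7.1 = 10.2
Eskin - Varne - Hale - Garth: 3.1+6.4+0.7 = 10.2
Cheapest is Eskin - Garth at 7.3 min.
So from Eskin the first move is to Garth.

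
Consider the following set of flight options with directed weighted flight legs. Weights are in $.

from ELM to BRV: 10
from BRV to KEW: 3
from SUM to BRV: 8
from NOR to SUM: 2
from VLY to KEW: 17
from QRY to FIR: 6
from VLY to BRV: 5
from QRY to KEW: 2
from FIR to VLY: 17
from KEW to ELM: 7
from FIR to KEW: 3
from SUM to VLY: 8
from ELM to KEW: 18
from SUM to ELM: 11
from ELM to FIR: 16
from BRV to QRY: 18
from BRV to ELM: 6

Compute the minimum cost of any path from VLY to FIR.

$27

Settle nodes by increasing distance from VLY:
VLY: 0
BRV: 5  (via VLY)
KEW: 8  (via BRV)
ELM: 11  (via BRV)
QRY: 23  (via BRV)
FIR: 27  (via ELM)
Shortest route: VLY → BRV → ELM → FIR = $27.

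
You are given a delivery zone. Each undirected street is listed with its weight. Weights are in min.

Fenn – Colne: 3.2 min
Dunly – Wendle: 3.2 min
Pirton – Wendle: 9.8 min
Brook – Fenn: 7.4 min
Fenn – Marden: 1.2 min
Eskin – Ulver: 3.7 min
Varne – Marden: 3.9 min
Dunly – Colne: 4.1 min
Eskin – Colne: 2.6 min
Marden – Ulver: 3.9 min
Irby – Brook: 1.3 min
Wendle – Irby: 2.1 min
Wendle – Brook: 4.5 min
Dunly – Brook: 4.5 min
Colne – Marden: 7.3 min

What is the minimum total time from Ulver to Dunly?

10.4 min

Enumerating some paths:
Ulver → Eskin → Colne → Dunly: 3.7+2.6+4.1 = 10.4
Ulver → Marden → Fenn → Colne → Dunly: 3.9+1.2+3.2+4.1 = 12.4
Ulver → Marden → Colne → Dunly: 3.9+7.3+4.1 = 15.3
The minimum is 10.4 min via Ulver → Eskin → Colne → Dunly.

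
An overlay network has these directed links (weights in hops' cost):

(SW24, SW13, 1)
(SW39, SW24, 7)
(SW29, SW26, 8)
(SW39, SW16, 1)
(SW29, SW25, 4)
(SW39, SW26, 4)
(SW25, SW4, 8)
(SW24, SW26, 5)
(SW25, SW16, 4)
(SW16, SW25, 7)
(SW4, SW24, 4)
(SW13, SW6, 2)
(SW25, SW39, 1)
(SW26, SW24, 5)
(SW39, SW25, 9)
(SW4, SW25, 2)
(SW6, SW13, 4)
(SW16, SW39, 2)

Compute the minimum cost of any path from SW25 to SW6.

Settle nodes by increasing distance from SW25:
SW25: 0
SW39: 1  (via SW25)
SW16: 2  (via SW39)
SW26: 5  (via SW39)
SW24: 8  (via SW39)
SW4: 8  (via SW25)
SW13: 9  (via SW24)
SW6: 11  (via SW13)
Shortest route: SW25 → SW39 → SW24 → SW13 → SW6 = 11 hops' cost.

11 hops' cost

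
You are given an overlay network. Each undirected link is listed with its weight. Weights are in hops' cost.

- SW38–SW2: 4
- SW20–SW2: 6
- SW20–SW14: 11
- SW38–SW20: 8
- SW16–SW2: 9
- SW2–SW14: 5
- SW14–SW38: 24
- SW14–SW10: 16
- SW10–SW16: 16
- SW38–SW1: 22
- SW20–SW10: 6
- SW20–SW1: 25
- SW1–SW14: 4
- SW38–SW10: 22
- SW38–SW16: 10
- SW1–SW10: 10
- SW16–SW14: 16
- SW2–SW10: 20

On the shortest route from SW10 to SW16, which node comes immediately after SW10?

Candidate routes:
SW10 → SW16: 16 = 16
SW10 → SW20 → SW2 → SW16: 6+6+9 = 21
The minimum is 16 hops' cost via SW10 → SW16.
So from SW10 the first move is to SW16.

SW16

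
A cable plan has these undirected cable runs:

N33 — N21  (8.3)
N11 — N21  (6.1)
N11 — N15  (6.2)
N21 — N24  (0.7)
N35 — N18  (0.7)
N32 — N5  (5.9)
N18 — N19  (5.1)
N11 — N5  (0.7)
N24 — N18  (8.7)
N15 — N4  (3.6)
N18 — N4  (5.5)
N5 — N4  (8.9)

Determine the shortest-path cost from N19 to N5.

19.5

Running Dijkstra from N19:
N19: 0
N18: 5.1  (via N19)
N35: 5.8  (via N18)
N4: 10.6  (via N18)
N24: 13.8  (via N18)
N15: 14.2  (via N4)
N21: 14.5  (via N24)
N5: 19.5  (via N4)
Shortest route: N19 → N18 → N4 → N5 = 19.5.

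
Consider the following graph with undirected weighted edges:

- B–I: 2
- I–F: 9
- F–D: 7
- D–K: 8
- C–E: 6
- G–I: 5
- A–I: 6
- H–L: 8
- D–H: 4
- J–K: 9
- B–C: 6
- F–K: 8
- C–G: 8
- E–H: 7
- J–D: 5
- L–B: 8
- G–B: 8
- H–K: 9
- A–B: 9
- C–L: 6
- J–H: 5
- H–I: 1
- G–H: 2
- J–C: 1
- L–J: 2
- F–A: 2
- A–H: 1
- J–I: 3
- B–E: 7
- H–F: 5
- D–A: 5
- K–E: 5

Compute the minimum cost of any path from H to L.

Compare a few routes:
H - I - J - L: 1+3+2 = 6
H - J - L: 5+2 = 7
The minimum is 6 via H - I - J - L.

6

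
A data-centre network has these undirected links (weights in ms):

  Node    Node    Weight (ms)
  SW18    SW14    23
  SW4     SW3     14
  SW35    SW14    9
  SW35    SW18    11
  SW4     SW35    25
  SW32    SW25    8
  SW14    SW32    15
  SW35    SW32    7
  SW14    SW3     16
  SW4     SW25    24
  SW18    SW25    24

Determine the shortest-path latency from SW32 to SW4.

32 ms

Compare a few routes:
SW32 → SW14 → SW35 → SW4: 15+9+25 = 49
SW32 → SW35 → SW14 → SW3 → SW4: 7+9+16+14 = 46
SW32 → SW14 → SW3 → SW4: 15+16+14 = 45
SW32 → SW35 → SW4: 7+25 = 32
The minimum is 32 ms via SW32 → SW35 → SW4.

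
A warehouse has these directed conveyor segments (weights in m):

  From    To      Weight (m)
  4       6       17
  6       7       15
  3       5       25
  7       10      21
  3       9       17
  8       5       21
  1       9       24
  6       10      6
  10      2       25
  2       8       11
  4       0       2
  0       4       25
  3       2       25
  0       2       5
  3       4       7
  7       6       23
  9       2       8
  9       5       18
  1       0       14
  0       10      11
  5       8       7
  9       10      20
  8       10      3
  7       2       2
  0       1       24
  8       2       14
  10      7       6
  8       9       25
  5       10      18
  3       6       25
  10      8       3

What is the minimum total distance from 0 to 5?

Candidate routes:
0 - 2 - 8 - 5: 5+11+21 = 37
0 - 10 - 7 - 2 - 8 - 5: 11+6+2+11+21 = 51
0 - 10 - 8 - 5: 11+3+21 = 35
Cheapest is 0 - 10 - 8 - 5 at 35 m.

35 m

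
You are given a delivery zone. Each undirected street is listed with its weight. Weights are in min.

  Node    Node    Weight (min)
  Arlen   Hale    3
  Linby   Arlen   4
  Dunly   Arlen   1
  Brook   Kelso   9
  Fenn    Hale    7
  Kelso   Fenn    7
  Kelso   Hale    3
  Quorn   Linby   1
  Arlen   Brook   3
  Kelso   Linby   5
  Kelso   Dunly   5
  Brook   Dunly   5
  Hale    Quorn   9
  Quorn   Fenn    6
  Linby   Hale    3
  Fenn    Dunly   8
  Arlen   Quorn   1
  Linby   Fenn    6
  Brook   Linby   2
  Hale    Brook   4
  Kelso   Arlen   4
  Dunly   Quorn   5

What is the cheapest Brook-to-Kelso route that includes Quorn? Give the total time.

Best Brook to Quorn: Brook → Linby → Quorn costing 3
Shortest Quorn→Kelso: Quorn → Arlen → Kelso = 5
Total via Quorn: 3 + 5 = 8 min.

8 min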